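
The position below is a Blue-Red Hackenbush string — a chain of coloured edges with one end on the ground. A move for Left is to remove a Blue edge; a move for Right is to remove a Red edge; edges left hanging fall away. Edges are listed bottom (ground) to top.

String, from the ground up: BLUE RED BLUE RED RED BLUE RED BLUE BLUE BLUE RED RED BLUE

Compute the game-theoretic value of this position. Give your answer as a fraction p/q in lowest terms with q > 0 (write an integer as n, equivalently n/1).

step 1: add BLUE to get B; options L={ 0 } R={ none } → 1
step 2: add RED to get BR; options L={ 0 } R={ 1 } → 1/2
step 3: add BLUE to get BRB; options L={ 0 1/2 } R={ 1 } → 3/4
step 4: add RED to get BRBR; options L={ 0 1/2 } R={ 3/4 1 } → 5/8
step 5: add RED to get BRBRR; options L={ 0 1/2 } R={ 5/8 3/4 1 } → 9/16
step 6: add BLUE to get BRBRRB; options L={ 0 1/2 9/16 } R={ 5/8 3/4 1 } → 19/32
step 7: add RED to get BRBRRBR; options L={ 0 1/2 9/16 } R={ 19/32 5/8 3/4 1 } → 37/64
step 8: add BLUE to get BRBRRBRB; options L={ 0 1/2 9/16 37/64 } R={ 19/32 5/8 3/4 1 } → 75/128
step 9: add BLUE to get BRBRRBRBB; options L={ 0 1/2 9/16 37/64 75/128 } R={ 19/32 5/8 3/4 1 } → 151/256
step 10: add BLUE to get BRBRRBRBBB; options L={ 0 1/2 9/16 37/64 75/128 151/256 } R={ 19/32 5/8 3/4 1 } → 303/512
step 11: add RED to get BRBRRBRBBBR; options L={ 0 1/2 9/16 37/64 75/128 151/256 } R={ 303/512 19/32 5/8 3/4 1 } → 605/1024
step 12: add RED to get BRBRRBRBBBRR; options L={ 0 1/2 9/16 37/64 75/128 151/256 } R={ 605/1024 303/512 19/32 5/8 3/4 1 } → 1209/2048
step 13: add BLUE to get BRBRRBRBBBRRB; options L={ 0 1/2 9/16 37/64 75/128 151/256 1209/2048 } R={ 605/1024 303/512 19/32 5/8 3/4 1 } → 2419/4096

2419/4096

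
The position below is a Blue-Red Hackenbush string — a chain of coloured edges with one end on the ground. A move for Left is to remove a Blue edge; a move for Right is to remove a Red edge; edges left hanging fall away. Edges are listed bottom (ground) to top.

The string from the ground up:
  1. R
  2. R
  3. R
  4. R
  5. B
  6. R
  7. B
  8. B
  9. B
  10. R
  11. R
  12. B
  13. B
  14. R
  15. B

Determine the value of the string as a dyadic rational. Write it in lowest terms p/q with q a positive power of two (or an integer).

Build G(s[:k]) for k = 1..15, string s = R R R R B R B B B R R B B R B.
edge 1 of 15 (R): { none | 0 } → -1
edge 2 of 15 (R): { none | -1; 0 } → -2
edge 3 of 15 (R): { none | -2; -1; 0 } → -3
edge 4 of 15 (R): { none | -3; -2; -1; 0 } → -4
edge 5 of 15 (B): { -4 | -3; -2; -1; 0 } → -7/2
edge 6 of 15 (R): { -4 | -7/2; -3; -2; -1; 0 } → -15/4
edge 7 of 15 (B): { -4; -15/4 | -7/2; -3; -2; -1; 0 } → -29/8
edge 8 of 15 (B): { -4; -15/4; -29/8 | -7/2; -3; -2; -1; 0 } → -57/16
edge 9 of 15 (B): { -4; -15/4; -29/8; -57/16 | -7/2; -3; -2; -1; 0 } → -113/32
edge 10 of 15 (R): { -4; -15/4; -29/8; -57/16 | -113/32; -7/2; -3; -2; -1; 0 } → -227/64
edge 11 of 15 (R): { -4; -15/4; -29/8; -57/16 | -227/64; -113/32; -7/2; -3; -2; -1; 0 } → -455/128
edge 12 of 15 (B): { -4; -15/4; -29/8; -57/16; -455/128 | -227/64; -113/32; -7/2; -3; -2; -1; 0 } → -909/256
edge 13 of 15 (B): { -4; -15/4; -29/8; -57/16; -455/128; -909/256 | -227/64; -113/32; -7/2; -3; -2; -1; 0 } → -1817/512
edge 14 of 15 (R): { -4; -15/4; -29/8; -57/16; -455/128; -909/256 | -1817/512; -227/64; -113/32; -7/2; -3; -2; -1; 0 } → -3635/1024
edge 15 of 15 (B): { -4; -15/4; -29/8; -57/16; -455/128; -909/256; -3635/1024 | -1817/512; -227/64; -113/32; -7/2; -3; -2; -1; 0 } → -7269/2048

-7269/2048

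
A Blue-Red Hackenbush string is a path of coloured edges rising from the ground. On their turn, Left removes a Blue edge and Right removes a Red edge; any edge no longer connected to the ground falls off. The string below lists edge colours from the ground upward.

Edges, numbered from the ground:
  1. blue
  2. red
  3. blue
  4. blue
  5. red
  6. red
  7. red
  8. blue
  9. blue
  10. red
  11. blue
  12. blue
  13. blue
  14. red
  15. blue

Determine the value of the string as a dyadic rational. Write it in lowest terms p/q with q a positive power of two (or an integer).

12731/16384

g_1 [b]  L=[0]  R=[]  = 1
g_2 [br]  L=[0]  R=[1]  = 1/2
g_3 [brb]  L=[0 1/2]  R=[1]  = 3/4
g_4 [brbb]  L=[0 1/2 3/4]  R=[1]  = 7/8
g_5 [brbbr]  L=[0 1/2 3/4]  R=[7/8 1]  = 13/16
g_6 [brbbrr]  L=[0 1/2 3/4]  R=[13/16 7/8 1]  = 25/32
g_7 [brbbrrr]  L=[0 1/2 3/4]  R=[25/32 13/16 7/8 1]  = 49/64
g_8 [brbbrrrb]  L=[0 1/2 3/4 49/64]  R=[25/32 13/16 7/8 1]  = 99/128
g_9 [brbbrrrbb]  L=[0 1/2 3/4 49/64 99/128]  R=[25/32 13/16 7/8 1]  = 199/256
g_10 [brbbrrrbbr]  L=[0 1/2 3/4 49/64 99/128]  R=[199/256 25/32 13/16 7/8 1]  = 397/512
g_11 [brbbrrrbbrb]  L=[0 1/2 3/4 49/64 99/128 397/512]  R=[199/256 25/32 13/16 7/8 1]  = 795/1024
g_12 [brbbrrrbbrbb]  L=[0 1/2 3/4 49/64 99/128 397/512 795/1024]  R=[199/256 25/32 13/16 7/8 1]  = 1591/2048
g_13 [brbbrrrbbrbbb]  L=[0 1/2 3/4 49/64 99/128 397/512 795/1024 1591/2048]  R=[199/256 25/32 13/16 7/8 1]  = 3183/4096
g_14 [brbbrrrbbrbbbr]  L=[0 1/2 3/4 49/64 99/128 397/512 795/1024 1591/2048]  R=[3183/4096 199/256 25/32 13/16 7/8 1]  = 6365/8192
g_15 [brbbrrrbbrbbbrb]  L=[0 1/2 3/4 49/64 99/128 397/512 795/1024 1591/2048 6365/8192]  R=[3183/4096 199/256 25/32 13/16 7/8 1]  = 12731/16384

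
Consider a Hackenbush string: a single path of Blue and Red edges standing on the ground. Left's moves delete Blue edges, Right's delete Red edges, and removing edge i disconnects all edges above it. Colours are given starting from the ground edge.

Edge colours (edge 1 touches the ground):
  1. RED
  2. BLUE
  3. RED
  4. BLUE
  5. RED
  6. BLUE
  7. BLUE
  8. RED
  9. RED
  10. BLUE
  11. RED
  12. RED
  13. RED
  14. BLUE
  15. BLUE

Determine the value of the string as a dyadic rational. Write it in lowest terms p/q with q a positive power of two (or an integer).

edge 1 of 15 (RED): { ∅ | 0 } so -1
edge 2 of 15 (BLUE): { -1 | 0 } so -1/2
edge 3 of 15 (RED): { -1 | -1/2,0 } so -3/4
edge 4 of 15 (BLUE): { -1,-3/4 | -1/2,0 } so -5/8
edge 5 of 15 (RED): { -1,-3/4 | -5/8,-1/2,0 } so -11/16
edge 6 of 15 (BLUE): { -1,-3/4,-11/16 | -5/8,-1/2,0 } so -21/32
edge 7 of 15 (BLUE): { -1,-3/4,-11/16,-21/32 | -5/8,-1/2,0 } so -41/64
edge 8 of 15 (RED): { -1,-3/4,-11/16,-21/32 | -41/64,-5/8,-1/2,0 } so -83/128
edge 9 of 15 (RED): { -1,-3/4,-11/16,-21/32 | -83/128,-41/64,-5/8,-1/2,0 } so -167/256
edge 10 of 15 (BLUE): { -1,-3/4,-11/16,-21/32,-167/256 | -83/128,-41/64,-5/8,-1/2,0 } so -333/512
edge 11 of 15 (RED): { -1,-3/4,-11/16,-21/32,-167/256 | -333/512,-83/128,-41/64,-5/8,-1/2,0 } so -667/1024
edge 12 of 15 (RED): { -1,-3/4,-11/16,-21/32,-167/256 | -667/1024,-333/512,-83/128,-41/64,-5/8,-1/2,0 } so -1335/2048
edge 13 of 15 (RED): { -1,-3/4,-11/16,-21/32,-167/256 | -1335/2048,-667/1024,-333/512,-83/128,-41/64,-5/8,-1/2,0 } so -2671/4096
edge 14 of 15 (BLUE): { -1,-3/4,-11/16,-21/32,-167/256,-2671/4096 | -1335/2048,-667/1024,-333/512,-83/128,-41/64,-5/8,-1/2,0 } so -5341/8192
edge 15 of 15 (BLUE): { -1,-3/4,-11/16,-21/32,-167/256,-2671/4096,-5341/8192 | -1335/2048,-667/1024,-333/512,-83/128,-41/64,-5/8,-1/2,0 } so -10681/16384

-10681/16384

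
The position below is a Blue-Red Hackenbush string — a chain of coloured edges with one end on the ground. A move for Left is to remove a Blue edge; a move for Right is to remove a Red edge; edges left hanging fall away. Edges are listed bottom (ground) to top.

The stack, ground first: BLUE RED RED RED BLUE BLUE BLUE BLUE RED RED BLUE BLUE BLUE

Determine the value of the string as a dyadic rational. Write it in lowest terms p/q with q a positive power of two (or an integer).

step 1: add BLUE to get B; options L={ 0 } R={ · } → 1
step 2: add RED to get BR; options L={ 0 } R={ 1 } → 1/2
step 3: add RED to get BRR; options L={ 0 } R={ 1/2 1 } → 1/4
step 4: add RED to get BRRR; options L={ 0 } R={ 1/4 1/2 1 } → 1/8
step 5: add BLUE to get BRRRB; options L={ 0 1/8 } R={ 1/4 1/2 1 } → 3/16
step 6: add BLUE to get BRRRBB; options L={ 0 1/8 3/16 } R={ 1/4 1/2 1 } → 7/32
step 7: add BLUE to get BRRRBBB; options L={ 0 1/8 3/16 7/32 } R={ 1/4 1/2 1 } → 15/64
step 8: add BLUE to get BRRRBBBB; options L={ 0 1/8 3/16 7/32 15/64 } R={ 1/4 1/2 1 } → 31/128
step 9: add RED to get BRRRBBBBR; options L={ 0 1/8 3/16 7/32 15/64 } R={ 31/128 1/4 1/2 1 } → 61/256
step 10: add RED to get BRRRBBBBRR; options L={ 0 1/8 3/16 7/32 15/64 } R={ 61/256 31/128 1/4 1/2 1 } → 121/512
step 11: add BLUE to get BRRRBBBBRRB; options L={ 0 1/8 3/16 7/32 15/64 121/512 } R={ 61/256 31/128 1/4 1/2 1 } → 243/1024
step 12: add BLUE to get BRRRBBBBRRBB; options L={ 0 1/8 3/16 7/32 15/64 121/512 243/1024 } R={ 61/256 31/128 1/4 1/2 1 } → 487/2048
step 13: add BLUE to get BRRRBBBBRRBBB; options L={ 0 1/8 3/16 7/32 15/64 121/512 243/1024 487/2048 } R={ 61/256 31/128 1/4 1/2 1 } → 975/4096

975/4096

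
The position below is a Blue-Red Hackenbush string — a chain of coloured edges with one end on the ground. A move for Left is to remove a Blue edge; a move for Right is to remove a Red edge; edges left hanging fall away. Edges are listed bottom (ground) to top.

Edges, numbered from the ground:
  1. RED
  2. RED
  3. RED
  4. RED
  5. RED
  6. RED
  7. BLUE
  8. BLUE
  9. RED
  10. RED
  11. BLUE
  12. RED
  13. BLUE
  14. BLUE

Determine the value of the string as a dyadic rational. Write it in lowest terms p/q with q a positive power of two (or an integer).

Build G(s[:k]) for k = 1..14, string s = RED RED RED RED RED RED BLUE BLUE RED RED BLUE RED BLUE BLUE.
1 of 14 · R · max L −∞ · min R 0 -> -1
2 of 14 · RR · max L −∞ · min R -1 -> -2
3 of 14 · RRR · max L −∞ · min R -2 -> -3
4 of 14 · RRRR · max L −∞ · min R -3 -> -4
5 of 14 · RRRRR · max L −∞ · min R -4 -> -5
6 of 14 · RRRRRR · max L −∞ · min R -5 -> -6
7 of 14 · RRRRRRB · max L -6 · min R -5 -> -11/2
8 of 14 · RRRRRRBB · max L -11/2 · min R -5 -> -21/4
9 of 14 · RRRRRRBBR · max L -11/2 · min R -21/4 -> -43/8
10 of 14 · RRRRRRBBRR · max L -11/2 · min R -43/8 -> -87/16
11 of 14 · RRRRRRBBRRB · max L -87/16 · min R -43/8 -> -173/32
12 of 14 · RRRRRRBBRRBR · max L -87/16 · min R -173/32 -> -347/64
13 of 14 · RRRRRRBBRRBRB · max L -347/64 · min R -173/32 -> -693/128
14 of 14 · RRRRRRBBRRBRBB · max L -693/128 · min R -173/32 -> -1385/256

-1385/256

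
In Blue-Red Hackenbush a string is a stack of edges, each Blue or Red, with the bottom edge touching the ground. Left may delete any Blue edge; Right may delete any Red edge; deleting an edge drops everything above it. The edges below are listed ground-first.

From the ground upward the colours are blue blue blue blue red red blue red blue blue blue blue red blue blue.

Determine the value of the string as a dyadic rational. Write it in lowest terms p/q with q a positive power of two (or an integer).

g_1 [b]  L=[0]  R=[∅]  gives 1
g_2 [bb]  L=[0,1]  R=[∅]  gives 2
g_3 [bbb]  L=[0,1,2]  R=[∅]  gives 3
g_4 [bbbb]  L=[0,1,2,3]  R=[∅]  gives 4
g_5 [bbbbr]  L=[0,1,2,3]  R=[4]  gives 7/2
g_6 [bbbbrr]  L=[0,1,2,3]  R=[7/2,4]  gives 13/4
g_7 [bbbbrrb]  L=[0,1,2,3,13/4]  R=[7/2,4]  gives 27/8
g_8 [bbbbrrbr]  L=[0,1,2,3,13/4]  R=[27/8,7/2,4]  gives 53/16
g_9 [bbbbrrbrb]  L=[0,1,2,3,13/4,53/16]  R=[27/8,7/2,4]  gives 107/32
g_10 [bbbbrrbrbb]  L=[0,1,2,3,13/4,53/16,107/32]  R=[27/8,7/2,4]  gives 215/64
g_11 [bbbbrrbrbbb]  L=[0,1,2,3,13/4,53/16,107/32,215/64]  R=[27/8,7/2,4]  gives 431/128
g_12 [bbbbrrbrbbbb]  L=[0,1,2,3,13/4,53/16,107/32,215/64,431/128]  R=[27/8,7/2,4]  gives 863/256
g_13 [bbbbrrbrbbbbr]  L=[0,1,2,3,13/4,53/16,107/32,215/64,431/128]  R=[863/256,27/8,7/2,4]  gives 1725/512
g_14 [bbbbrrbrbbbbrb]  L=[0,1,2,3,13/4,53/16,107/32,215/64,431/128,1725/512]  R=[863/256,27/8,7/2,4]  gives 3451/1024
g_15 [bbbbrrbrbbbbrbb]  L=[0,1,2,3,13/4,53/16,107/32,215/64,431/128,1725/512,3451/1024]  R=[863/256,27/8,7/2,4]  gives 6903/2048

6903/2048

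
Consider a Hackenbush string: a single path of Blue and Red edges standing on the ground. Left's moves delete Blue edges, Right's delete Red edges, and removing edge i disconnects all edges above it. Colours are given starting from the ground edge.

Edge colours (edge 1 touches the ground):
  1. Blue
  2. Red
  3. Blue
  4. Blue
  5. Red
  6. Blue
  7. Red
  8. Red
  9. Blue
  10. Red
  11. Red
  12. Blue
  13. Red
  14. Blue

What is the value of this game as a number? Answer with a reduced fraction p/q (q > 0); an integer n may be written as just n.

6731/8192

1 of 14 · B · max L 0 · min R +∞ = 1
2 of 14 · BR · max L 0 · min R 1 = 1/2
3 of 14 · BRB · max L 1/2 · min R 1 = 3/4
4 of 14 · BRBB · max L 3/4 · min R 1 = 7/8
5 of 14 · BRBBR · max L 3/4 · min R 7/8 = 13/16
6 of 14 · BRBBRB · max L 13/16 · min R 7/8 = 27/32
7 of 14 · BRBBRBR · max L 13/16 · min R 27/32 = 53/64
8 of 14 · BRBBRBRR · max L 13/16 · min R 53/64 = 105/128
9 of 14 · BRBBRBRRB · max L 105/128 · min R 53/64 = 211/256
10 of 14 · BRBBRBRRBR · max L 105/128 · min R 211/256 = 421/512
11 of 14 · BRBBRBRRBRR · max L 105/128 · min R 421/512 = 841/1024
12 of 14 · BRBBRBRRBRRB · max L 841/1024 · min R 421/512 = 1683/2048
13 of 14 · BRBBRBRRBRRBR · max L 841/1024 · min R 1683/2048 = 3365/4096
14 of 14 · BRBBRBRRBRRBRB · max L 3365/4096 · min R 1683/2048 = 6731/8192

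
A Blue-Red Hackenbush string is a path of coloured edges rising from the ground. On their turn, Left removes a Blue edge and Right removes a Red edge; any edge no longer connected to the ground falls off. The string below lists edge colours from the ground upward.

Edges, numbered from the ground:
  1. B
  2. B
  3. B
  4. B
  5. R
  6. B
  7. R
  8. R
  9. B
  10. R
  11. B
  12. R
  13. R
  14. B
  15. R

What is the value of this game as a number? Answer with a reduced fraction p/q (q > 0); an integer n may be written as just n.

step 1: add B to get B; options L={ 0 } R={ none } = 1
step 2: add B to get BB; options L={ 0 1 } R={ none } = 2
step 3: add B to get BBB; options L={ 0 1 2 } R={ none } = 3
step 4: add B to get BBBB; options L={ 0 1 2 3 } R={ none } = 4
step 5: add R to get BBBBR; options L={ 0 1 2 3 } R={ 4 } = 7/2
step 6: add B to get BBBBRB; options L={ 0 1 2 3 7/2 } R={ 4 } = 15/4
step 7: add R to get BBBBRBR; options L={ 0 1 2 3 7/2 } R={ 15/4 4 } = 29/8
step 8: add R to get BBBBRBRR; options L={ 0 1 2 3 7/2 } R={ 29/8 15/4 4 } = 57/16
step 9: add B to get BBBBRBRRB; options L={ 0 1 2 3 7/2 57/16 } R={ 29/8 15/4 4 } = 115/32
step 10: add R to get BBBBRBRRBR; options L={ 0 1 2 3 7/2 57/16 } R={ 115/32 29/8 15/4 4 } = 229/64
step 11: add B to get BBBBRBRRBRB; options L={ 0 1 2 3 7/2 57/16 229/64 } R={ 115/32 29/8 15/4 4 } = 459/128
step 12: add R to get BBBBRBRRBRBR; options L={ 0 1 2 3 7/2 57/16 229/64 } R={ 459/128 115/32 29/8 15/4 4 } = 917/256
step 13: add R to get BBBBRBRRBRBRR; options L={ 0 1 2 3 7/2 57/16 229/64 } R={ 917/256 459/128 115/32 29/8 15/4 4 } = 1833/512
step 14: add B to get BBBBRBRRBRBRRB; options L={ 0 1 2 3 7/2 57/16 229/64 1833/512 } R={ 917/256 459/128 115/32 29/8 15/4 4 } = 3667/1024
step 15: add R to get BBBBRBRRBRBRRBR; options L={ 0 1 2 3 7/2 57/16 229/64 1833/512 } R={ 3667/1024 917/256 459/128 115/32 29/8 15/4 4 } = 7333/2048

7333/2048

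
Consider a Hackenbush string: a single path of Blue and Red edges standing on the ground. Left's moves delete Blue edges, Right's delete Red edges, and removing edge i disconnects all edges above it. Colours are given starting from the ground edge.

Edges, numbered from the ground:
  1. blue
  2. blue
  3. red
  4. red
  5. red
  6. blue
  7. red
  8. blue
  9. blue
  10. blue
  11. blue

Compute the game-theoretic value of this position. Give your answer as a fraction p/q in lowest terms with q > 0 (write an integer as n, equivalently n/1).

edge 1 of 11 (blue): { 0 | — } -> 1
edge 2 of 11 (blue): { 0; 1 | — } -> 2
edge 3 of 11 (red): { 0; 1 | 2 } -> 3/2
edge 4 of 11 (red): { 0; 1 | 3/2; 2 } -> 5/4
edge 5 of 11 (red): { 0; 1 | 5/4; 3/2; 2 } -> 9/8
edge 6 of 11 (blue): { 0; 1; 9/8 | 5/4; 3/2; 2 } -> 19/16
edge 7 of 11 (red): { 0; 1; 9/8 | 19/16; 5/4; 3/2; 2 } -> 37/32
edge 8 of 11 (blue): { 0; 1; 9/8; 37/32 | 19/16; 5/4; 3/2; 2 } -> 75/64
edge 9 of 11 (blue): { 0; 1; 9/8; 37/32; 75/64 | 19/16; 5/4; 3/2; 2 } -> 151/128
edge 10 of 11 (blue): { 0; 1; 9/8; 37/32; 75/64; 151/128 | 19/16; 5/4; 3/2; 2 } -> 303/256
edge 11 of 11 (blue): { 0; 1; 9/8; 37/32; 75/64; 151/128; 303/256 | 19/16; 5/4; 3/2; 2 } -> 607/512

607/512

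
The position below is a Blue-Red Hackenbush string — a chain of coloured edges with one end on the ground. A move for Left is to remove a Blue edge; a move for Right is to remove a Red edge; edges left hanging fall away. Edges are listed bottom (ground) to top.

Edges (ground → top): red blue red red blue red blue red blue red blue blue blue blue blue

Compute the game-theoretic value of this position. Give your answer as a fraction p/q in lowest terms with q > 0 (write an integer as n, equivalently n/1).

g(r) = {  | 0 } -> -1
g(rb) = { -1 | 0 } -> -1/2
g(rbr) = { -1 | -1/2 0 } -> -3/4
g(rbrr) = { -1 | -3/4 -1/2 0 } -> -7/8
g(rbrrb) = { -1 -7/8 | -3/4 -1/2 0 } -> -13/16
g(rbrrbr) = { -1 -7/8 | -13/16 -3/4 -1/2 0 } -> -27/32
g(rbrrbrb) = { -1 -7/8 -27/32 | -13/16 -3/4 -1/2 0 } -> -53/64
g(rbrrbrbr) = { -1 -7/8 -27/32 | -53/64 -13/16 -3/4 -1/2 0 } -> -107/128
g(rbrrbrbrb) = { -1 -7/8 -27/32 -107/128 | -53/64 -13/16 -3/4 -1/2 0 } -> -213/256
g(rbrrbrbrbr) = { -1 -7/8 -27/32 -107/128 | -213/256 -53/64 -13/16 -3/4 -1/2 0 } -> -427/512
g(rbrrbrbrbrb) = { -1 -7/8 -27/32 -107/128 -427/512 | -213/256 -53/64 -13/16 -3/4 -1/2 0 } -> -853/1024
g(rbrrbrbrbrbb) = { -1 -7/8 -27/32 -107/128 -427/512 -853/1024 | -213/256 -53/64 -13/16 -3/4 -1/2 0 } -> -1705/2048
g(rbrrbrbrbrbbb) = { -1 -7/8 -27/32 -107/128 -427/512 -853/1024 -1705/2048 | -213/256 -53/64 -13/16 -3/4 -1/2 0 } -> -3409/4096
g(rbrrbrbrbrbbbb) = { -1 -7/8 -27/32 -107/128 -427/512 -853/1024 -1705/2048 -3409/4096 | -213/256 -53/64 -13/16 -3/4 -1/2 0 } -> -6817/8192
g(rbrrbrbrbrbbbbb) = { -1 -7/8 -27/32 -107/128 -427/512 -853/1024 -1705/2048 -3409/4096 -6817/8192 | -213/256 -53/64 -13/16 -3/4 -1/2 0 } -> -13633/16384

-13633/16384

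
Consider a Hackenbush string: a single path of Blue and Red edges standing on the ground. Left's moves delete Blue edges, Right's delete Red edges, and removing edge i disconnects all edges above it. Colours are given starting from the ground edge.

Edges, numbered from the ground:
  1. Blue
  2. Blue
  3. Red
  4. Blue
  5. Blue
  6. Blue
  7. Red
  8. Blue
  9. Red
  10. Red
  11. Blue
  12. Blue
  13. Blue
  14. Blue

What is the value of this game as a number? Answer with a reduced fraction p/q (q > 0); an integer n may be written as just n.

g_1 [B]  L=[0]  R=[·]  — 1
g_2 [BB]  L=[0; 1]  R=[·]  — 2
g_3 [BBR]  L=[0; 1]  R=[2]  — 3/2
g_4 [BBRB]  L=[0; 1; 3/2]  R=[2]  — 7/4
g_5 [BBRBB]  L=[0; 1; 3/2; 7/4]  R=[2]  — 15/8
g_6 [BBRBBB]  L=[0; 1; 3/2; 7/4; 15/8]  R=[2]  — 31/16
g_7 [BBRBBBR]  L=[0; 1; 3/2; 7/4; 15/8]  R=[31/16; 2]  — 61/32
g_8 [BBRBBBRB]  L=[0; 1; 3/2; 7/4; 15/8; 61/32]  R=[31/16; 2]  — 123/64
g_9 [BBRBBBRBR]  L=[0; 1; 3/2; 7/4; 15/8; 61/32]  R=[123/64; 31/16; 2]  — 245/128
g_10 [BBRBBBRBRR]  L=[0; 1; 3/2; 7/4; 15/8; 61/32]  R=[245/128; 123/64; 31/16; 2]  — 489/256
g_11 [BBRBBBRBRRB]  L=[0; 1; 3/2; 7/4; 15/8; 61/32; 489/256]  R=[245/128; 123/64; 31/16; 2]  — 979/512
g_12 [BBRBBBRBRRBB]  L=[0; 1; 3/2; 7/4; 15/8; 61/32; 489/256; 979/512]  R=[245/128; 123/64; 31/16; 2]  — 1959/1024
g_13 [BBRBBBRBRRBBB]  L=[0; 1; 3/2; 7/4; 15/8; 61/32; 489/256; 979/512; 1959/1024]  R=[245/128; 123/64; 31/16; 2]  — 3919/2048
g_14 [BBRBBBRBRRBBBB]  L=[0; 1; 3/2; 7/4; 15/8; 61/32; 489/256; 979/512; 1959/1024; 3919/2048]  R=[245/128; 123/64; 31/16; 2]  — 7839/4096

7839/4096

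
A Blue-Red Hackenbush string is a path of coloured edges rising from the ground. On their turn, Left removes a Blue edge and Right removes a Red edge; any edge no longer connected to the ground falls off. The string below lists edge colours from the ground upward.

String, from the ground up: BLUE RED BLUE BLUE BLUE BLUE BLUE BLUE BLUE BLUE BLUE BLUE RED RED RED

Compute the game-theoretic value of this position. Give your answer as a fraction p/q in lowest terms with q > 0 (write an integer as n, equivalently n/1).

Prefix values for BLUE RED BLUE BLUE BLUE BLUE BLUE BLUE BLUE BLUE BLUE BLUE RED RED RED via {L|R} + simplicity:
B: Left { 0 }, Right { none } -> simplest 1
BR: Left { 0 }, Right { 1 } -> simplest 1/2
BRB: Left { 0; 1/2 }, Right { 1 } -> simplest 3/4
BRBB: Left { 0; 1/2; 3/4 }, Right { 1 } -> simplest 7/8
BRBBB: Left { 0; 1/2; 3/4; 7/8 }, Right { 1 } -> simplest 15/16
BRBBBB: Left { 0; 1/2; 3/4; 7/8; 15/16 }, Right { 1 } -> simplest 31/32
BRBBBBB: Left { 0; 1/2; 3/4; 7/8; 15/16; 31/32 }, Right { 1 } -> simplest 63/64
BRBBBBBB: Left { 0; 1/2; 3/4; 7/8; 15/16; 31/32; 63/64 }, Right { 1 } -> simplest 127/128
BRBBBBBBB: Left { 0; 1/2; 3/4; 7/8; 15/16; 31/32; 63/64; 127/128 }, Right { 1 } -> simplest 255/256
BRBBBBBBBB: Left { 0; 1/2; 3/4; 7/8; 15/16; 31/32; 63/64; 127/128; 255/256 }, Right { 1 } -> simplest 511/512
BRBBBBBBBBB: Left { 0; 1/2; 3/4; 7/8; 15/16; 31/32; 63/64; 127/128; 255/256; 511/512 }, Right { 1 } -> simplest 1023/1024
BRBBBBBBBBBB: Left { 0; 1/2; 3/4; 7/8; 15/16; 31/32; 63/64; 127/128; 255/256; 511/512; 1023/1024 }, Right { 1 } -> simplest 2047/2048
BRBBBBBBBBBBR: Left { 0; 1/2; 3/4; 7/8; 15/16; 31/32; 63/64; 127/128; 255/256; 511/512; 1023/1024 }, Right { 2047/2048; 1 } -> simplest 4093/4096
BRBBBBBBBBBBRR: Left { 0; 1/2; 3/4; 7/8; 15/16; 31/32; 63/64; 127/128; 255/256; 511/512; 1023/1024 }, Right { 4093/4096; 2047/2048; 1 } -> simplest 8185/8192
BRBBBBBBBBBBRRR: Left { 0; 1/2; 3/4; 7/8; 15/16; 31/32; 63/64; 127/128; 255/256; 511/512; 1023/1024 }, Right { 8185/8192; 4093/4096; 2047/2048; 1 } -> simplest 16369/16384

16369/16384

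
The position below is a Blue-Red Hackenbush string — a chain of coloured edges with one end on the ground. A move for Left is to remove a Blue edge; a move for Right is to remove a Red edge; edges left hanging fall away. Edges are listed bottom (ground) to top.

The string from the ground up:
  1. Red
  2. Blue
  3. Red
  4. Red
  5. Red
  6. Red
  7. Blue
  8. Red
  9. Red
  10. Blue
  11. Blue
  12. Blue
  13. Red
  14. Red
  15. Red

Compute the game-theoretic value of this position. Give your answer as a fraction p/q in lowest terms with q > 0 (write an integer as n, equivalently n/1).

-15759/16384

step 1: add Red to get R; options L={  } R={ 0 } -> -1
step 2: add Blue to get RB; options L={ -1 } R={ 0 } -> -1/2
step 3: add Red to get RBR; options L={ -1 } R={ -1/2; 0 } -> -3/4
step 4: add Red to get RBRR; options L={ -1 } R={ -3/4; -1/2; 0 } -> -7/8
step 5: add Red to get RBRRR; options L={ -1 } R={ -7/8; -3/4; -1/2; 0 } -> -15/16
step 6: add Red to get RBRRRR; options L={ -1 } R={ -15/16; -7/8; -3/4; -1/2; 0 } -> -31/32
step 7: add Blue to get RBRRRRB; options L={ -1; -31/32 } R={ -15/16; -7/8; -3/4; -1/2; 0 } -> -61/64
step 8: add Red to get RBRRRRBR; options L={ -1; -31/32 } R={ -61/64; -15/16; -7/8; -3/4; -1/2; 0 } -> -123/128
step 9: add Red to get RBRRRRBRR; options L={ -1; -31/32 } R={ -123/128; -61/64; -15/16; -7/8; -3/4; -1/2; 0 } -> -247/256
step 10: add Blue to get RBRRRRBRRB; options L={ -1; -31/32; -247/256 } R={ -123/128; -61/64; -15/16; -7/8; -3/4; -1/2; 0 } -> -493/512
step 11: add Blue to get RBRRRRBRRBB; options L={ -1; -31/32; -247/256; -493/512 } R={ -123/128; -61/64; -15/16; -7/8; -3/4; -1/2; 0 } -> -985/1024
step 12: add Blue to get RBRRRRBRRBBB; options L={ -1; -31/32; -247/256; -493/512; -985/1024 } R={ -123/128; -61/64; -15/16; -7/8; -3/4; -1/2; 0 } -> -1969/2048
step 13: add Red to get RBRRRRBRRBBBR; options L={ -1; -31/32; -247/256; -493/512; -985/1024 } R={ -1969/2048; -123/128; -61/64; -15/16; -7/8; -3/4; -1/2; 0 } -> -3939/4096
step 14: add Red to get RBRRRRBRRBBBRR; options L={ -1; -31/32; -247/256; -493/512; -985/1024 } R={ -3939/4096; -1969/2048; -123/128; -61/64; -15/16; -7/8; -3/4; -1/2; 0 } -> -7879/8192
step 15: add Red to get RBRRRRBRRBBBRRR; options L={ -1; -31/32; -247/256; -493/512; -985/1024 } R={ -7879/8192; -3939/4096; -1969/2048; -123/128; -61/64; -15/16; -7/8; -3/4; -1/2; 0 } -> -15759/16384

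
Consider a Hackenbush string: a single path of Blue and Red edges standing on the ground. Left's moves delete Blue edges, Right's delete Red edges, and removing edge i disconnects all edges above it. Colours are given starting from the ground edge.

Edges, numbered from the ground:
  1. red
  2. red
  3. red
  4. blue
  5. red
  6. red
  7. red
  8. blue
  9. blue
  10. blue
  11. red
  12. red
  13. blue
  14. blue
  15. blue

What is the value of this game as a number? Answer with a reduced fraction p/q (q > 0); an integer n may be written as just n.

-11825/4096

Build G(s[:k]) for k = 1..15, string s = red red red blue red red red blue blue blue red red blue blue blue.
edge 1 of 15 (red): { none | 0 } ⇒ -1
edge 2 of 15 (red): { none | -1, 0 } ⇒ -2
edge 3 of 15 (red): { none | -2, -1, 0 } ⇒ -3
edge 4 of 15 (blue): { -3 | -2, -1, 0 } ⇒ -5/2
edge 5 of 15 (red): { -3 | -5/2, -2, -1, 0 } ⇒ -11/4
edge 6 of 15 (red): { -3 | -11/4, -5/2, -2, -1, 0 } ⇒ -23/8
edge 7 of 15 (red): { -3 | -23/8, -11/4, -5/2, -2, -1, 0 } ⇒ -47/16
edge 8 of 15 (blue): { -3, -47/16 | -23/8, -11/4, -5/2, -2, -1, 0 } ⇒ -93/32
edge 9 of 15 (blue): { -3, -47/16, -93/32 | -23/8, -11/4, -5/2, -2, -1, 0 } ⇒ -185/64
edge 10 of 15 (blue): { -3, -47/16, -93/32, -185/64 | -23/8, -11/4, -5/2, -2, -1, 0 } ⇒ -369/128
edge 11 of 15 (red): { -3, -47/16, -93/32, -185/64 | -369/128, -23/8, -11/4, -5/2, -2, -1, 0 } ⇒ -739/256
edge 12 of 15 (red): { -3, -47/16, -93/32, -185/64 | -739/256, -369/128, -23/8, -11/4, -5/2, -2, -1, 0 } ⇒ -1479/512
edge 13 of 15 (blue): { -3, -47/16, -93/32, -185/64, -1479/512 | -739/256, -369/128, -23/8, -11/4, -5/2, -2, -1, 0 } ⇒ -2957/1024
edge 14 of 15 (blue): { -3, -47/16, -93/32, -185/64, -1479/512, -2957/1024 | -739/256, -369/128, -23/8, -11/4, -5/2, -2, -1, 0 } ⇒ -5913/2048
edge 15 of 15 (blue): { -3, -47/16, -93/32, -185/64, -1479/512, -2957/1024, -5913/2048 | -739/256, -369/128, -23/8, -11/4, -5/2, -2, -1, 0 } ⇒ -11825/4096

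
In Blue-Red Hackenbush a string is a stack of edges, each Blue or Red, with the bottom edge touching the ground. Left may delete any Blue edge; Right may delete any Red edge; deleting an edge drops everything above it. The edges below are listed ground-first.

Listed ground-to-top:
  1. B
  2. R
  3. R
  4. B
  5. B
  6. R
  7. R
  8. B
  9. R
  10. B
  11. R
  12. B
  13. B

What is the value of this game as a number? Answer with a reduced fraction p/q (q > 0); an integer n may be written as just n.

val_1 [B]  L=[0]  R=[(no moves)]  -> 1
val_2 [BR]  L=[0]  R=[1]  -> 1/2
val_3 [BRR]  L=[0]  R=[1/2 1]  -> 1/4
val_4 [BRRB]  L=[0 1/4]  R=[1/2 1]  -> 3/8
val_5 [BRRBB]  L=[0 1/4 3/8]  R=[1/2 1]  -> 7/16
val_6 [BRRBBR]  L=[0 1/4 3/8]  R=[7/16 1/2 1]  -> 13/32
val_7 [BRRBBRR]  L=[0 1/4 3/8]  R=[13/32 7/16 1/2 1]  -> 25/64
val_8 [BRRBBRRB]  L=[0 1/4 3/8 25/64]  R=[13/32 7/16 1/2 1]  -> 51/128
val_9 [BRRBBRRBR]  L=[0 1/4 3/8 25/64]  R=[51/128 13/32 7/16 1/2 1]  -> 101/256
val_10 [BRRBBRRBRB]  L=[0 1/4 3/8 25/64 101/256]  R=[51/128 13/32 7/16 1/2 1]  -> 203/512
val_11 [BRRBBRRBRBR]  L=[0 1/4 3/8 25/64 101/256]  R=[203/512 51/128 13/32 7/16 1/2 1]  -> 405/1024
val_12 [BRRBBRRBRBRB]  L=[0 1/4 3/8 25/64 101/256 405/1024]  R=[203/512 51/128 13/32 7/16 1/2 1]  -> 811/2048
val_13 [BRRBBRRBRBRBB]  L=[0 1/4 3/8 25/64 101/256 405/1024 811/2048]  R=[203/512 51/128 13/32 7/16 1/2 1]  -> 1623/4096

1623/4096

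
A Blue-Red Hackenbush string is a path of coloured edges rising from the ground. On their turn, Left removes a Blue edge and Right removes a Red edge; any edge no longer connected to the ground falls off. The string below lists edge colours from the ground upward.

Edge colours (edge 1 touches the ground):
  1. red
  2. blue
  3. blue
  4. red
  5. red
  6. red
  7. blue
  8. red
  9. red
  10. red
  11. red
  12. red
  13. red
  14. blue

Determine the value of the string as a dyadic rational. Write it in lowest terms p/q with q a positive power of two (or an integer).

r: Left { ∅ }, Right { 0 } gives simplest -1
rb: Left { -1 }, Right { 0 } gives simplest -1/2
rbb: Left { -1 -1/2 }, Right { 0 } gives simplest -1/4
rbbr: Left { -1 -1/2 }, Right { -1/4 0 } gives simplest -3/8
rbbrr: Left { -1 -1/2 }, Right { -3/8 -1/4 0 } gives simplest -7/16
rbbrrr: Left { -1 -1/2 }, Right { -7/16 -3/8 -1/4 0 } gives simplest -15/32
rbbrrrb: Left { -1 -1/2 -15/32 }, Right { -7/16 -3/8 -1/4 0 } gives simplest -29/64
rbbrrrbr: Left { -1 -1/2 -15/32 }, Right { -29/64 -7/16 -3/8 -1/4 0 } gives simplest -59/128
rbbrrrbrr: Left { -1 -1/2 -15/32 }, Right { -59/128 -29/64 -7/16 -3/8 -1/4 0 } gives simplest -119/256
rbbrrrbrrr: Left { -1 -1/2 -15/32 }, Right { -119/256 -59/128 -29/64 -7/16 -3/8 -1/4 0 } gives simplest -239/512
rbbrrrbrrrr: Left { -1 -1/2 -15/32 }, Right { -239/512 -119/256 -59/128 -29/64 -7/16 -3/8 -1/4 0 } gives simplest -479/1024
rbbrrrbrrrrr: Left { -1 -1/2 -15/32 }, Right { -479/1024 -239/512 -119/256 -59/128 -29/64 -7/16 -3/8 -1/4 0 } gives simplest -959/2048
rbbrrrbrrrrrr: Left { -1 -1/2 -15/32 }, Right { -959/2048 -479/1024 -239/512 -119/256 -59/128 -29/64 -7/16 -3/8 -1/4 0 } gives simplest -1919/4096
rbbrrrbrrrrrrb: Left { -1 -1/2 -15/32 -1919/4096 }, Right { -959/2048 -479/1024 -239/512 -119/256 -59/128 -29/64 -7/16 -3/8 -1/4 0 } gives simplest -3837/8192

-3837/8192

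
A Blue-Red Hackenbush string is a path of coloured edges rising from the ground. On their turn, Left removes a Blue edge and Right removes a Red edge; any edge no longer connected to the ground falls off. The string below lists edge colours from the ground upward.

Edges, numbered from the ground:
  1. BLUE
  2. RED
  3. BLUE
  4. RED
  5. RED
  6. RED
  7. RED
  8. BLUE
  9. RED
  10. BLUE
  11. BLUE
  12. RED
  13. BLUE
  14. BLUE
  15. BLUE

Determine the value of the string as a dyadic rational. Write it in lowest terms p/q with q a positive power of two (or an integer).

8559/16384

val(B) = { 0 | none } — 1
val(BR) = { 0 | 1 } — 1/2
val(BRB) = { 0; 1/2 | 1 } — 3/4
val(BRBR) = { 0; 1/2 | 3/4; 1 } — 5/8
val(BRBRR) = { 0; 1/2 | 5/8; 3/4; 1 } — 9/16
val(BRBRRR) = { 0; 1/2 | 9/16; 5/8; 3/4; 1 } — 17/32
val(BRBRRRR) = { 0; 1/2 | 17/32; 9/16; 5/8; 3/4; 1 } — 33/64
val(BRBRRRRB) = { 0; 1/2; 33/64 | 17/32; 9/16; 5/8; 3/4; 1 } — 67/128
val(BRBRRRRBR) = { 0; 1/2; 33/64 | 67/128; 17/32; 9/16; 5/8; 3/4; 1 } — 133/256
val(BRBRRRRBRB) = { 0; 1/2; 33/64; 133/256 | 67/128; 17/32; 9/16; 5/8; 3/4; 1 } — 267/512
val(BRBRRRRBRBB) = { 0; 1/2; 33/64; 133/256; 267/512 | 67/128; 17/32; 9/16; 5/8; 3/4; 1 } — 535/1024
val(BRBRRRRBRBBR) = { 0; 1/2; 33/64; 133/256; 267/512 | 535/1024; 67/128; 17/32; 9/16; 5/8; 3/4; 1 } — 1069/2048
val(BRBRRRRBRBBRB) = { 0; 1/2; 33/64; 133/256; 267/512; 1069/2048 | 535/1024; 67/128; 17/32; 9/16; 5/8; 3/4; 1 } — 2139/4096
val(BRBRRRRBRBBRBB) = { 0; 1/2; 33/64; 133/256; 267/512; 1069/2048; 2139/4096 | 535/1024; 67/128; 17/32; 9/16; 5/8; 3/4; 1 } — 4279/8192
val(BRBRRRRBRBBRBBB) = { 0; 1/2; 33/64; 133/256; 267/512; 1069/2048; 2139/4096; 4279/8192 | 535/1024; 67/128; 17/32; 9/16; 5/8; 3/4; 1 } — 8559/16384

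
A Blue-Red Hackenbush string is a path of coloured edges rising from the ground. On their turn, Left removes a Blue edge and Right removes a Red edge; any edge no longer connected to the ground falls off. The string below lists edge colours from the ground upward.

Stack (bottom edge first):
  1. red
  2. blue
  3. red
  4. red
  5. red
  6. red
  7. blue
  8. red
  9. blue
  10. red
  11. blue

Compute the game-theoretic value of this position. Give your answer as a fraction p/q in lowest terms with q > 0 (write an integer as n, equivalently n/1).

-981/1024

v(r) = { none | 0 } — -1
v(rb) = { -1 | 0 } — -1/2
v(rbr) = { -1 | -1/2,0 } — -3/4
v(rbrr) = { -1 | -3/4,-1/2,0 } — -7/8
v(rbrrr) = { -1 | -7/8,-3/4,-1/2,0 } — -15/16
v(rbrrrr) = { -1 | -15/16,-7/8,-3/4,-1/2,0 } — -31/32
v(rbrrrrb) = { -1,-31/32 | -15/16,-7/8,-3/4,-1/2,0 } — -61/64
v(rbrrrrbr) = { -1,-31/32 | -61/64,-15/16,-7/8,-3/4,-1/2,0 } — -123/128
v(rbrrrrbrb) = { -1,-31/32,-123/128 | -61/64,-15/16,-7/8,-3/4,-1/2,0 } — -245/256
v(rbrrrrbrbr) = { -1,-31/32,-123/128 | -245/256,-61/64,-15/16,-7/8,-3/4,-1/2,0 } — -491/512
v(rbrrrrbrbrb) = { -1,-31/32,-123/128,-491/512 | -245/256,-61/64,-15/16,-7/8,-3/4,-1/2,0 } — -981/1024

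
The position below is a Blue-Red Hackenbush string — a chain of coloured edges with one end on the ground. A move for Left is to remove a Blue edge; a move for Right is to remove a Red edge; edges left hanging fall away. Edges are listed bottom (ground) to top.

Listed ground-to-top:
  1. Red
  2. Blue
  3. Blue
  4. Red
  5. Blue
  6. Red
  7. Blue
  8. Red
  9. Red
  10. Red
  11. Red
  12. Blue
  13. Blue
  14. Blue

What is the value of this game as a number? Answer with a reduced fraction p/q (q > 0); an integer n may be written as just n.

-2801/8192

1 of 14 · R · max L −∞ · min R 0 -> -1
2 of 14 · RB · max L -1 · min R 0 -> -1/2
3 of 14 · RBB · max L -1/2 · min R 0 -> -1/4
4 of 14 · RBBR · max L -1/2 · min R -1/4 -> -3/8
5 of 14 · RBBRB · max L -3/8 · min R -1/4 -> -5/16
6 of 14 · RBBRBR · max L -3/8 · min R -5/16 -> -11/32
7 of 14 · RBBRBRB · max L -11/32 · min R -5/16 -> -21/64
8 of 14 · RBBRBRBR · max L -11/32 · min R -21/64 -> -43/128
9 of 14 · RBBRBRBRR · max L -11/32 · min R -43/128 -> -87/256
10 of 14 · RBBRBRBRRR · max L -11/32 · min R -87/256 -> -175/512
11 of 14 · RBBRBRBRRRR · max L -11/32 · min R -175/512 -> -351/1024
12 of 14 · RBBRBRBRRRRB · max L -351/1024 · min R -175/512 -> -701/2048
13 of 14 · RBBRBRBRRRRBB · max L -701/2048 · min R -175/512 -> -1401/4096
14 of 14 · RBBRBRBRRRRBBB · max L -1401/4096 · min R -175/512 -> -2801/8192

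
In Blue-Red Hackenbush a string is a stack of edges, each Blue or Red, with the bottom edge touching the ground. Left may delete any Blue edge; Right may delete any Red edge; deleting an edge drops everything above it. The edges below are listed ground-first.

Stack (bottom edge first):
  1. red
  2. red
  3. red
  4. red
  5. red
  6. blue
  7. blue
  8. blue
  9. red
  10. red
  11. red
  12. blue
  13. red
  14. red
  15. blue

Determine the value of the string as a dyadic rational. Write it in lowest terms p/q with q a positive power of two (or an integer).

-4333/1024

Recurse on prefixes of the 15-edge string red red red red red blue blue blue red red red blue red red blue:
r: Left { — }, Right { 0 } => simplest -1
rr: Left { — }, Right { -1; 0 } => simplest -2
rrr: Left { — }, Right { -2; -1; 0 } => simplest -3
rrrr: Left { — }, Right { -3; -2; -1; 0 } => simplest -4
rrrrr: Left { — }, Right { -4; -3; -2; -1; 0 } => simplest -5
rrrrrb: Left { -5 }, Right { -4; -3; -2; -1; 0 } => simplest -9/2
rrrrrbb: Left { -5; -9/2 }, Right { -4; -3; -2; -1; 0 } => simplest -17/4
rrrrrbbb: Left { -5; -9/2; -17/4 }, Right { -4; -3; -2; -1; 0 } => simplest -33/8
rrrrrbbbr: Left { -5; -9/2; -17/4 }, Right { -33/8; -4; -3; -2; -1; 0 } => simplest -67/16
rrrrrbbbrr: Left { -5; -9/2; -17/4 }, Right { -67/16; -33/8; -4; -3; -2; -1; 0 } => simplest -135/32
rrrrrbbbrrr: Left { -5; -9/2; -17/4 }, Right { -135/32; -67/16; -33/8; -4; -3; -2; -1; 0 } => simplest -271/64
rrrrrbbbrrrb: Left { -5; -9/2; -17/4; -271/64 }, Right { -135/32; -67/16; -33/8; -4; -3; -2; -1; 0 } => simplest -541/128
rrrrrbbbrrrbr: Left { -5; -9/2; -17/4; -271/64 }, Right { -541/128; -135/32; -67/16; -33/8; -4; -3; -2; -1; 0 } => simplest -1083/256
rrrrrbbbrrrbrr: Left { -5; -9/2; -17/4; -271/64 }, Right { -1083/256; -541/128; -135/32; -67/16; -33/8; -4; -3; -2; -1; 0 } => simplest -2167/512
rrrrrbbbrrrbrrb: Left { -5; -9/2; -17/4; -271/64; -2167/512 }, Right { -1083/256; -541/128; -135/32; -67/16; -33/8; -4; -3; -2; -1; 0 } => simplest -4333/1024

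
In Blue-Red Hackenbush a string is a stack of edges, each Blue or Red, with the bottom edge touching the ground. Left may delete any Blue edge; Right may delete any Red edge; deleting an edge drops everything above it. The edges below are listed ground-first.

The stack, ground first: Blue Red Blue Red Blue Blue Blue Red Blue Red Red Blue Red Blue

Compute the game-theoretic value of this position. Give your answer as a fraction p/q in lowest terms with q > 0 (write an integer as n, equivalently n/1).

5963/8192

1 of 14 · B · max L 0 · min R +∞ -> 1
2 of 14 · BR · max L 0 · min R 1 -> 1/2
3 of 14 · BRB · max L 1/2 · min R 1 -> 3/4
4 of 14 · BRBR · max L 1/2 · min R 3/4 -> 5/8
5 of 14 · BRBRB · max L 5/8 · min R 3/4 -> 11/16
6 of 14 · BRBRBB · max L 11/16 · min R 3/4 -> 23/32
7 of 14 · BRBRBBB · max L 23/32 · min R 3/4 -> 47/64
8 of 14 · BRBRBBBR · max L 23/32 · min R 47/64 -> 93/128
9 of 14 · BRBRBBBRB · max L 93/128 · min R 47/64 -> 187/256
10 of 14 · BRBRBBBRBR · max L 93/128 · min R 187/256 -> 373/512
11 of 14 · BRBRBBBRBRR · max L 93/128 · min R 373/512 -> 745/1024
12 of 14 · BRBRBBBRBRRB · max L 745/1024 · min R 373/512 -> 1491/2048
13 of 14 · BRBRBBBRBRRBR · max L 745/1024 · min R 1491/2048 -> 2981/4096
14 of 14 · BRBRBBBRBRRBRB · max L 2981/4096 · min R 1491/2048 -> 5963/8192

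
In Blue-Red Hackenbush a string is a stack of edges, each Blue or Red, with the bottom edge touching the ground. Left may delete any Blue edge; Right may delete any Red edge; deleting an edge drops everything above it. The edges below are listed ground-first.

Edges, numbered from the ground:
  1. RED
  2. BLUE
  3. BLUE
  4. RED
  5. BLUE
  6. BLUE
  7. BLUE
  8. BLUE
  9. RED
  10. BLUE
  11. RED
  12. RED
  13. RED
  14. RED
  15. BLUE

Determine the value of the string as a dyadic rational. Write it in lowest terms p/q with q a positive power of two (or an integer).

-4285/16384

Prefix values for RED BLUE BLUE RED BLUE BLUE BLUE BLUE RED BLUE RED RED RED RED BLUE via {L|R} + simplicity:
1 of 15 · R · max L −∞ · min R 0 gives -1
2 of 15 · RB · max L -1 · min R 0 gives -1/2
3 of 15 · RBB · max L -1/2 · min R 0 gives -1/4
4 of 15 · RBBR · max L -1/2 · min R -1/4 gives -3/8
5 of 15 · RBBRB · max L -3/8 · min R -1/4 gives -5/16
6 of 15 · RBBRBB · max L -5/16 · min R -1/4 gives -9/32
7 of 15 · RBBRBBB · max L -9/32 · min R -1/4 gives -17/64
8 of 15 · RBBRBBBB · max L -17/64 · min R -1/4 gives -33/128
9 of 15 · RBBRBBBBR · max L -17/64 · min R -33/128 gives -67/256
10 of 15 · RBBRBBBBRB · max L -67/256 · min R -33/128 gives -133/512
11 of 15 · RBBRBBBBRBR · max L -67/256 · min R -133/512 gives -267/1024
12 of 15 · RBBRBBBBRBRR · max L -67/256 · min R -267/1024 gives -535/2048
13 of 15 · RBBRBBBBRBRRR · max L -67/256 · min R -535/2048 gives -1071/4096
14 of 15 · RBBRBBBBRBRRRR · max L -67/256 · min R -1071/4096 gives -2143/8192
15 of 15 · RBBRBBBBRBRRRRB · max L -2143/8192 · min R -1071/4096 gives -4285/16384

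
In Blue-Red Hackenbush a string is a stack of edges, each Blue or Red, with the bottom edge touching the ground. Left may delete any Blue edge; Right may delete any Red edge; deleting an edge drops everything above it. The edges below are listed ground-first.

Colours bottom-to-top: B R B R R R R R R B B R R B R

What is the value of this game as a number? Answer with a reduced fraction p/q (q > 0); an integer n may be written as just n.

value(B) = { 0 |  } gives 1
value(BR) = { 0 | 1 } gives 1/2
value(BRB) = { 0, 1/2 | 1 } gives 3/4
value(BRBR) = { 0, 1/2 | 3/4, 1 } gives 5/8
value(BRBRR) = { 0, 1/2 | 5/8, 3/4, 1 } gives 9/16
value(BRBRRR) = { 0, 1/2 | 9/16, 5/8, 3/4, 1 } gives 17/32
value(BRBRRRR) = { 0, 1/2 | 17/32, 9/16, 5/8, 3/4, 1 } gives 33/64
value(BRBRRRRR) = { 0, 1/2 | 33/64, 17/32, 9/16, 5/8, 3/4, 1 } gives 65/128
value(BRBRRRRRR) = { 0, 1/2 | 65/128, 33/64, 17/32, 9/16, 5/8, 3/4, 1 } gives 129/256
value(BRBRRRRRRB) = { 0, 1/2, 129/256 | 65/128, 33/64, 17/32, 9/16, 5/8, 3/4, 1 } gives 259/512
value(BRBRRRRRRBB) = { 0, 1/2, 129/256, 259/512 | 65/128, 33/64, 17/32, 9/16, 5/8, 3/4, 1 } gives 519/1024
value(BRBRRRRRRBBR) = { 0, 1/2, 129/256, 259/512 | 519/1024, 65/128, 33/64, 17/32, 9/16, 5/8, 3/4, 1 } gives 1037/2048
value(BRBRRRRRRBBRR) = { 0, 1/2, 129/256, 259/512 | 1037/2048, 519/1024, 65/128, 33/64, 17/32, 9/16, 5/8, 3/4, 1 } gives 2073/4096
value(BRBRRRRRRBBRRB) = { 0, 1/2, 129/256, 259/512, 2073/4096 | 1037/2048, 519/1024, 65/128, 33/64, 17/32, 9/16, 5/8, 3/4, 1 } gives 4147/8192
value(BRBRRRRRRBBRRBR) = { 0, 1/2, 129/256, 259/512, 2073/4096 | 4147/8192, 1037/2048, 519/1024, 65/128, 33/64, 17/32, 9/16, 5/8, 3/4, 1 } gives 8293/16384

8293/16384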